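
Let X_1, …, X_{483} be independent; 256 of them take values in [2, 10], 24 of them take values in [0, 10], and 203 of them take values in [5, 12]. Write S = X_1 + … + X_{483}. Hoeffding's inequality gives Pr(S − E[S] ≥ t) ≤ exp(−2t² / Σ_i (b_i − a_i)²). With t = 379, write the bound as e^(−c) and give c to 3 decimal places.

Σ(b_i − a_i)² = 256·8² + 24·10² + 203·7² = 28731.
c = 2t² / 28731 = 2·379² / 28731 = 9.9990.

9.999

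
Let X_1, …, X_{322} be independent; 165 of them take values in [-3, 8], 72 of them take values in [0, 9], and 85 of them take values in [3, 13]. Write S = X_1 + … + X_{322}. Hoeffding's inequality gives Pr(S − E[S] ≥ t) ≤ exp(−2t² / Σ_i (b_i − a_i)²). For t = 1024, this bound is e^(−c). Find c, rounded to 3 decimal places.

Σ(b_i − a_i)² = 165·11² + 72·9² + 85·10² = 34297.
c = 2t² / 34297 = 2·1024² / 34297 = 61.1468.

61.147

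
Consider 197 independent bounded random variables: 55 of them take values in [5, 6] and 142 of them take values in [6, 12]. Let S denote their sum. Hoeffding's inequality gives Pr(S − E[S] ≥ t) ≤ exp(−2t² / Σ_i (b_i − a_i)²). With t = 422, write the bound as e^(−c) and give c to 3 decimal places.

68.931

Σ(b_i − a_i)² = 55·1² + 142·6² = 5167.
c = 2t² / 5167 = 2·422² / 5167 = 68.9313.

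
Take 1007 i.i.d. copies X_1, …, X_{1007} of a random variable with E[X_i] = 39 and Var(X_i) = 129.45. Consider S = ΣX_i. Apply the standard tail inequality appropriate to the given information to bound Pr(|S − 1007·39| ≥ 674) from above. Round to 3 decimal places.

With mean and variance of each term known, Chebyshev's inequality bounds the deviation of the sum (or sample mean).
Var(S) = n·Var(X_i) = 1007·129.45 = 130356.15.
Chebyshev: Pr(|S − 1007·39| ≥ 674) ≤ Var(S)/674² = 130356.15/454276 = 0.2870.

0.287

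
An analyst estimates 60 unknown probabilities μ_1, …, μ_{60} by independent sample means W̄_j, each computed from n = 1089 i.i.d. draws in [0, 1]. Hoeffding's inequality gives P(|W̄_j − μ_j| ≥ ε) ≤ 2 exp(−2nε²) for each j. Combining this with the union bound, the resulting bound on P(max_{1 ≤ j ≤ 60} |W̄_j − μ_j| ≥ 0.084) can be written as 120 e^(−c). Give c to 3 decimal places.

15.368

Union bound over the 60 events: P(max_{1 ≤ j ≤ 60} |W̄_j − μ_j| ≥ 0.084) ≤ 60·2·exp(−2nε²) = 120 exp(−2·1089·0.084²).
So c = 2·1089·0.084² = 15.3680.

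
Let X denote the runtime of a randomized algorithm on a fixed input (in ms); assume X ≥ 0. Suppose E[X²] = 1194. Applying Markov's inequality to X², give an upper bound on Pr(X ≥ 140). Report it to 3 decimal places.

0.061

Since X ≥ 0, the event {X ≥ 140} is the same as {X² ≥ 19600}.
Markov's inequality applied to X² gives Pr(X² ≥ 19600) ≤ E[X²]/19600 = 1194/19600 = 0.0609.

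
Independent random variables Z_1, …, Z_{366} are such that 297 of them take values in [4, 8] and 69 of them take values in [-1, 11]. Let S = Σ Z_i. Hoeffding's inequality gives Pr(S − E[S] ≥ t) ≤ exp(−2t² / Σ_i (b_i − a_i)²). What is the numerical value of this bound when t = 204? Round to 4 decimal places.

0.0035

Σ(b_i − a_i)² = 297·4² + 69·12² = 14688.
Exponent = 2·204² / 14688 = 5.66667.
Bound = exp(−5.66667) = 0.00346.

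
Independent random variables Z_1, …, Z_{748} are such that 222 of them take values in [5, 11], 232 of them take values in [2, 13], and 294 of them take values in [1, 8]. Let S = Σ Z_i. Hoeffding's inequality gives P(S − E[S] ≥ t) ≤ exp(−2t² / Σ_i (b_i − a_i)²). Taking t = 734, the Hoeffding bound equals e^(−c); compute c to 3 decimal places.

Σ(b_i − a_i)² = 222·6² + 232·11² + 294·7² = 50470.
c = 2t² / 50470 = 2·734² / 50470 = 21.3496.

21.350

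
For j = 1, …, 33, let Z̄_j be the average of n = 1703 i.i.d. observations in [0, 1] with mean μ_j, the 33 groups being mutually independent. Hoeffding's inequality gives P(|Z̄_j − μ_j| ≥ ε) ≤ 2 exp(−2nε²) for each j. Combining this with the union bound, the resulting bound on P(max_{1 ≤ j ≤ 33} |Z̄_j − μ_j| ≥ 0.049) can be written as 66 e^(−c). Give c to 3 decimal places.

Union bound over the 33 events: P(max_{1 ≤ j ≤ 33} |Z̄_j − μ_j| ≥ 0.049) ≤ 33·2·exp(−2nε²) = 66 exp(−2·1703·0.049²).
So c = 2·1703·0.049² = 8.1778.

8.178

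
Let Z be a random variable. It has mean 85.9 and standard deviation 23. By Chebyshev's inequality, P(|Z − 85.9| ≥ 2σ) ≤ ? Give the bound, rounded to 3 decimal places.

Chebyshev: P(|Z − μ| ≥ t) ≤ Var(Z)/t².
Var(Z) = σ² = 23² = 529.
t = 2·23 = 46.
Bound = 529 / 2116 = 0.2500.

0.250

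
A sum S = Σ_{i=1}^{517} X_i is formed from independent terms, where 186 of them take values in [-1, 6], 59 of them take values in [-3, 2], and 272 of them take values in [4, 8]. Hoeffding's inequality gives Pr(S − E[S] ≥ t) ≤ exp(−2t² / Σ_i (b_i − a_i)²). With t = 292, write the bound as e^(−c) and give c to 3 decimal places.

Σ(b_i − a_i)² = 186·7² + 59·5² + 272·4² = 14941.
c = 2t² / 14941 = 2·292² / 14941 = 11.4134.

11.413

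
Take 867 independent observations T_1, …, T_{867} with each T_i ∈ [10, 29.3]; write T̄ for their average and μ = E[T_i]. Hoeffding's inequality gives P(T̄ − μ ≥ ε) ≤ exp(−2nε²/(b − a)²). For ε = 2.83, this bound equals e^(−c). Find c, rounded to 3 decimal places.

c = 2nε²/(b − a)² = 2·867·2.83² / 19.3² = 37.2827.

37.283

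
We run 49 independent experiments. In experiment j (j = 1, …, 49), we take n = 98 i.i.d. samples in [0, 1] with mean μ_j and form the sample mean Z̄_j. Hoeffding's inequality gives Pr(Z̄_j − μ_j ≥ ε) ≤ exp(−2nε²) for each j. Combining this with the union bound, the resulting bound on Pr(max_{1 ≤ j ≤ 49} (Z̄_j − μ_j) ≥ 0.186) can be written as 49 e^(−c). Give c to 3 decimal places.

6.781

Union bound over the 49 events: Pr(max_{1 ≤ j ≤ 49} (Z̄_j − μ_j) ≥ 0.186) ≤ 49·exp(−2nε²) = 49 exp(−2·98·0.186²).
So c = 2·98·0.186² = 6.7808.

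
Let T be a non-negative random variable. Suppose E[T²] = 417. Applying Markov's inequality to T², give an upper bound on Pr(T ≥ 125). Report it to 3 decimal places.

Since T ≥ 0, the event {T ≥ 125} is the same as {T² ≥ 15625}.
Markov's inequality applied to T² gives Pr(T² ≥ 15625) ≤ E[T²]/15625 = 417/15625 = 0.0267.

0.027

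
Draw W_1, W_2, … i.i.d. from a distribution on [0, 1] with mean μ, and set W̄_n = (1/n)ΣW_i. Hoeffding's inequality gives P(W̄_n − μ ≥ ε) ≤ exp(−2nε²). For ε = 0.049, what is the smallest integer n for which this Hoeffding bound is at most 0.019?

826

Require exp(−2nε²) ≤ 0.019, i.e. 2nε² ≥ ln(1/0.019) = 3.963316.
So n ≥ 3.963316 / (2·0.049²) = 825.347.
The smallest integer n is 826.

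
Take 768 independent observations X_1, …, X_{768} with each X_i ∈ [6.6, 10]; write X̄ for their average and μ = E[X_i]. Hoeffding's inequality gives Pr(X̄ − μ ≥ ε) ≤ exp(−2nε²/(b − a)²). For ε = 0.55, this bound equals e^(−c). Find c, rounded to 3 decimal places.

40.194

c = 2nε²/(b − a)² = 2·768·0.55² / 3.4² = 40.1938.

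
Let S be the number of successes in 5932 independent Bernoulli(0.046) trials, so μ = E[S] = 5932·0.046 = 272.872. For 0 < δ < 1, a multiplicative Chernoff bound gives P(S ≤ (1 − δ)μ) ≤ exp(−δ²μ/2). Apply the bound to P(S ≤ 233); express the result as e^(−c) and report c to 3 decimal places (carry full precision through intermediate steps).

2.913

Write 233 = (1 − δ)μ, so δ = 1 − 233/272.872 = 0.1461198…
Then the exponent is δ²μ/2 = (μ − 233)²/(2μ) = 2.913044.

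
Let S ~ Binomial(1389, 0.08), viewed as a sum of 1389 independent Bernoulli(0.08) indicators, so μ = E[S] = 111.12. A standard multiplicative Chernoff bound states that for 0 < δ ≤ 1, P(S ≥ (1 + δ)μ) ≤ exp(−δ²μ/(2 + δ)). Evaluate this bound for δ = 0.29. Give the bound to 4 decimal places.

Exponent = δ²μ/(2 + δ) = 0.29²·111.12/2.29 = 4.0809.
Bound = exp(−4.0809) = 0.01689.

0.0169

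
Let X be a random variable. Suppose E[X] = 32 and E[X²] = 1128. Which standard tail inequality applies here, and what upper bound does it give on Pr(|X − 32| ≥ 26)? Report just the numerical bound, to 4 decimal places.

The first two moments determine the variance, so Chebyshev's inequality is the sharpest standard bound available.
Var(X) = E[X²] − (E[X])² = 1128 − 1024 = 104.
Chebyshev's inequality: Pr(|X − μ| ≥ t) ≤ Var(X)/t² = 104/676 = 0.1538.

0.1538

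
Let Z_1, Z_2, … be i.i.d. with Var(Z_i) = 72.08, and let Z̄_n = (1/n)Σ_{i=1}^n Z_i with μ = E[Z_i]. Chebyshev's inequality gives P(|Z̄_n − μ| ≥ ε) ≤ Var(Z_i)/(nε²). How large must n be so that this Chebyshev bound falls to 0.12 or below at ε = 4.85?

Require 72.08/(n·4.85²) ≤ 0.12, i.e. n ≥ 72.08/(0.12·4.85²) = 25.536.
The smallest integer n is 26.

26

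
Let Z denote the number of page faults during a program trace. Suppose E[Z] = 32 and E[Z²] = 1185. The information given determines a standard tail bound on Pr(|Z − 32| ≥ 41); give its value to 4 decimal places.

0.0958

The first two moments determine the variance, so Chebyshev's inequality is the sharpest standard bound available.
Var(Z) = E[Z²] − (E[Z])² = 1185 − 1024 = 161.
Chebyshev's inequality: Pr(|Z − μ| ≥ t) ≤ Var(Z)/t² = 161/1681 = 0.0958.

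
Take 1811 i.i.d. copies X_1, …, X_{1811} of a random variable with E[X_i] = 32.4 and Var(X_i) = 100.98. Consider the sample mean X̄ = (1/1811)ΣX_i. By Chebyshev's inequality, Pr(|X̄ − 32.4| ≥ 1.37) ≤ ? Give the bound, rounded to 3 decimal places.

Var(X̄) = Var(X_i)/n = 100.98/1811 = 0.055759.
Chebyshev: Pr(|X̄ − 32.4| ≥ 1.37) ≤ Var(X̄)/(1.37)² = 100.98/(1811·1.37²) = 0.0297.

0.030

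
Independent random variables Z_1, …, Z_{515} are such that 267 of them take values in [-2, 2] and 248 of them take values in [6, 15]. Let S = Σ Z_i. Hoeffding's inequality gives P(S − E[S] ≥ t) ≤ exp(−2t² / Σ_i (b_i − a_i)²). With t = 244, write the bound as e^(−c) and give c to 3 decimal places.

Σ(b_i − a_i)² = 267·4² + 248·9² = 24360.
c = 2t² / 24360 = 2·244² / 24360 = 4.8880.

4.888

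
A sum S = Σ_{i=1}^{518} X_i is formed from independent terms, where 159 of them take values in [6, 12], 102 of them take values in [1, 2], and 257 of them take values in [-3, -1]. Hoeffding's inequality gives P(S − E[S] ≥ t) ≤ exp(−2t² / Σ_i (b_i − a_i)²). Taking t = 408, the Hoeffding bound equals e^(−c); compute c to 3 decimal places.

48.574

Σ(b_i − a_i)² = 159·6² + 102·1² + 257·2² = 6854.
c = 2t² / 6854 = 2·408² / 6854 = 48.5743.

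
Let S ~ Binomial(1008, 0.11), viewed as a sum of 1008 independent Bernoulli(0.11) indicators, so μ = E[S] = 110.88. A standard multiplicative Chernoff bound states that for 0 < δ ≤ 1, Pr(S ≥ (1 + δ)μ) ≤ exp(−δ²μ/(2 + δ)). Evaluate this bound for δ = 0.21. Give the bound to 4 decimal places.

Exponent = δ²μ/(2 + δ) = 0.21²·110.88/2.21 = 2.2126.
Bound = exp(−2.2126) = 0.10942.

0.1094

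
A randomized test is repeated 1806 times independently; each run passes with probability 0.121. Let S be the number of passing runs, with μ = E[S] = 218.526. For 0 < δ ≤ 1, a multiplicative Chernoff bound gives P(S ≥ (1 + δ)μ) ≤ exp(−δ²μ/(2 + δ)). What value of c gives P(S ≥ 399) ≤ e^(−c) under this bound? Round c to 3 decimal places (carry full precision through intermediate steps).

52.744

Write 399 = (1 + δ)μ, so δ = 399/218.526 − 1 = 0.8258697…
Then the exponent is δ²μ/(2 + δ) = (399 − μ)² / (μ·(2 + δ)) = 52.744119.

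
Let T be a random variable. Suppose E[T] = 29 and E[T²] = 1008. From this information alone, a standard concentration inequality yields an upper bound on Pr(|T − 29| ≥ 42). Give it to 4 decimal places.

The first two moments determine the variance, so Chebyshev's inequality is the sharpest standard bound available.
Var(T) = E[T²] − (E[T])² = 1008 − 841 = 167.
Chebyshev's inequality: Pr(|T − μ| ≥ t) ≤ Var(T)/t² = 167/1764 = 0.0947.

0.0947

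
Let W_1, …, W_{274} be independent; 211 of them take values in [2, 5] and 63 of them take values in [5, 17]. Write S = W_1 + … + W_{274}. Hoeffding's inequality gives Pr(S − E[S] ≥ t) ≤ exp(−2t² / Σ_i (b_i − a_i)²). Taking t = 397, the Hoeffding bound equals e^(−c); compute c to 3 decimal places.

28.732

Σ(b_i − a_i)² = 211·3² + 63·12² = 10971.
c = 2t² / 10971 = 2·397² / 10971 = 28.7319.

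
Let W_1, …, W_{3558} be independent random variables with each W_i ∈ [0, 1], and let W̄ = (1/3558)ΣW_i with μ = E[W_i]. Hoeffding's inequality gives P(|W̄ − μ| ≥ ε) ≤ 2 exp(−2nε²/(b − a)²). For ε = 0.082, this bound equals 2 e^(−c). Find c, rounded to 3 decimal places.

c = 2nε²/(b − a)² = 2·3558·0.082² / 1² = 47.8480.

47.848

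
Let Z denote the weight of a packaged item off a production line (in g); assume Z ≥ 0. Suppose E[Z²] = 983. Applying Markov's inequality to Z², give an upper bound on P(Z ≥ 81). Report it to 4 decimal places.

Since Z ≥ 0, the event {Z ≥ 81} is the same as {Z² ≥ 6561}.
Markov's inequality applied to Z² gives P(Z² ≥ 6561) ≤ E[Z²]/6561 = 983/6561 = 0.1498.

0.1498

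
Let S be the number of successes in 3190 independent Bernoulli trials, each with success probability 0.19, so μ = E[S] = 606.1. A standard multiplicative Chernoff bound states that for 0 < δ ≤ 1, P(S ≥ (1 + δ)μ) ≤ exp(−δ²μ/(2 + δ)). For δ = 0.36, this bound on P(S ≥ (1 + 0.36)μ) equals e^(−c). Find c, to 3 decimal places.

c = δ²μ/(2 + δ) = 0.36²·606.1/(2 + 0.36) = 33.2841.

33.284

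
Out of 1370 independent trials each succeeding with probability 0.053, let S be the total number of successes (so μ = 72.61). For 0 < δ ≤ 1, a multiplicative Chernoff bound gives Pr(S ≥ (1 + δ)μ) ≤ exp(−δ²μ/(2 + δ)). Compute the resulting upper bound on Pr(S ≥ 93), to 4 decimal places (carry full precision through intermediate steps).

Write 93 = (1 + δ)μ, so δ = 93/72.61 − 1 = 0.2808153…
Then the exponent is δ²μ/(2 + δ) = (93 − μ)² / (μ·(2 + δ)) = 2.510429.
Bound = exp(−2.510429) = 0.08123.

0.0812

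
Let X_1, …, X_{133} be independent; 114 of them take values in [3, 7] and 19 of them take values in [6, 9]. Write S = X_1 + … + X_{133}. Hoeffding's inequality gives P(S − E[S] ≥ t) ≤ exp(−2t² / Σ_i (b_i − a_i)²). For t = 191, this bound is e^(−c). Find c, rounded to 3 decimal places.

36.572

Σ(b_i − a_i)² = 114·4² + 19·3² = 1995.
c = 2t² / 1995 = 2·191² / 1995 = 36.5724.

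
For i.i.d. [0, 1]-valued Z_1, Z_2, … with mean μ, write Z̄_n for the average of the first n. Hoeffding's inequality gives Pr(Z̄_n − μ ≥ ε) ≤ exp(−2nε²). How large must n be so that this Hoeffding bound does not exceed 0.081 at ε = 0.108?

Require exp(−2nε²) ≤ 0.081, i.e. 2nε² ≥ ln(1/0.081) = 2.513306.
So n ≥ 2.513306 / (2·0.108²) = 107.738.
The smallest integer n is 108.

108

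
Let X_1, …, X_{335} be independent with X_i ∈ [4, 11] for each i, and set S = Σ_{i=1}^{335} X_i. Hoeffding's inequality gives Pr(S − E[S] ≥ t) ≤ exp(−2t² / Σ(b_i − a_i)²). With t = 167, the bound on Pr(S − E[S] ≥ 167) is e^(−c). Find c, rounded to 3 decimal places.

Σ(b_i − a_i)² = 335·(7)² = 16415.
c = 2t²/16415 = 2·167²/16415 = 3.3980.

3.398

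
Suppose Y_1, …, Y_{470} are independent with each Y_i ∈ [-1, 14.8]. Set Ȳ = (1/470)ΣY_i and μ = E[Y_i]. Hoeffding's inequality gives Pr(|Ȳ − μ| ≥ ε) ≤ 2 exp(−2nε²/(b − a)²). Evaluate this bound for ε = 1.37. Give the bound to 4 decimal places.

0.0017

Exponent: 2nε²/(b − a)² = 2·470·1.37² / 15.8² = 7.06732.
Bound = 2·exp(−7.06732) = 0.00171.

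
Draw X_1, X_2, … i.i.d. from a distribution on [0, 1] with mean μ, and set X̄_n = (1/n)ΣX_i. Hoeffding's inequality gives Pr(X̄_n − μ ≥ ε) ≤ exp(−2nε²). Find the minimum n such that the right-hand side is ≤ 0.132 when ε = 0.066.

Require exp(−2nε²) ≤ 0.132, i.e. 2nε² ≥ ln(1/0.132) = 2.024953.
So n ≥ 2.024953 / (2·0.066²) = 232.433.
The smallest integer n is 233.

233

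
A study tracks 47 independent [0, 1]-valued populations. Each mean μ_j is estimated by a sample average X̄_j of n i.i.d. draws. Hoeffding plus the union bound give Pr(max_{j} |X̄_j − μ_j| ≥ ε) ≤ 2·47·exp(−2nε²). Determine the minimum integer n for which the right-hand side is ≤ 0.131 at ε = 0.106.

Need 2·47·exp(−2nε²) ≤ 0.131, i.e. exp(−2nε²) ≤ 0.131/94.
So 2nε² ≥ ln(94/0.131) = 6.575853.
Hence n ≥ 6.575853/(2·0.106²) = 292.624.
The smallest integer n is 293.

293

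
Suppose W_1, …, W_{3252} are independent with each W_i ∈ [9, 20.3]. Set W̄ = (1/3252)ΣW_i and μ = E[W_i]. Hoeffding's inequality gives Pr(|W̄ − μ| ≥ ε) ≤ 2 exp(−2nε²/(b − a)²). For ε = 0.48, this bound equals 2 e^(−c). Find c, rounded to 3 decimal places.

c = 2nε²/(b − a)² = 2·3252·0.48² / 11.3² = 11.7356.

11.736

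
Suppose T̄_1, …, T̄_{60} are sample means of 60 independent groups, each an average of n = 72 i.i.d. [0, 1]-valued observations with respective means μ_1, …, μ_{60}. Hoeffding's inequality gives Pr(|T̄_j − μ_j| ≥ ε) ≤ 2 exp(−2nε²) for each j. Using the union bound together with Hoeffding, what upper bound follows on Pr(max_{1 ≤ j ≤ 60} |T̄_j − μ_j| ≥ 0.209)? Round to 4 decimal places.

Per-experiment Hoeffding bound: 2·exp(−2·72·0.209²) = 2·exp(−6.29006) = 0.0037093.
Union bound over 60 events: 60·0.0037093 = 0.22256.

0.2226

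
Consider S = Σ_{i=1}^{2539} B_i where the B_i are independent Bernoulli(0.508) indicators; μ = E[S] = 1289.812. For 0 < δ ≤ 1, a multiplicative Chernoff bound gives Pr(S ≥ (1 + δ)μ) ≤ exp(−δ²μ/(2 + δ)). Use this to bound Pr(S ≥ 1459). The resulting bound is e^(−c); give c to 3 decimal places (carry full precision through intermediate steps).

10.413

Write 1459 = (1 + δ)μ, so δ = 1459/1289.812 − 1 = 0.1311726…
Then the exponent is δ²μ/(2 + δ) = (1459 − μ)² / (μ·(2 + δ)) = 10.413437.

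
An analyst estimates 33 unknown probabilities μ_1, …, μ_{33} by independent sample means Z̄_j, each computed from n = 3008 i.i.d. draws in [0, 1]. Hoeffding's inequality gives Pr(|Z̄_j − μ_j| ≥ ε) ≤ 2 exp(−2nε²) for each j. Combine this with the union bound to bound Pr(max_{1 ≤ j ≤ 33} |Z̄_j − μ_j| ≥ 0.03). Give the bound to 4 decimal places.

Per-experiment Hoeffding bound: 2·exp(−2·3008·0.03²) = 2·exp(−5.41440) = 0.008904.
Union bound over 33 events: 33·0.008904 = 0.29383.

0.2938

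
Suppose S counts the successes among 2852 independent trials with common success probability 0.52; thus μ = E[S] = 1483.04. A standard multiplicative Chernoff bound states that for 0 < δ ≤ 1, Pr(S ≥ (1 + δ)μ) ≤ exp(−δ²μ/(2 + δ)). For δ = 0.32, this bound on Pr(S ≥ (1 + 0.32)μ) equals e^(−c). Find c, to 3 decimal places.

65.458

c = δ²μ/(2 + δ) = 0.32²·1483.04/(2 + 0.32) = 65.4583.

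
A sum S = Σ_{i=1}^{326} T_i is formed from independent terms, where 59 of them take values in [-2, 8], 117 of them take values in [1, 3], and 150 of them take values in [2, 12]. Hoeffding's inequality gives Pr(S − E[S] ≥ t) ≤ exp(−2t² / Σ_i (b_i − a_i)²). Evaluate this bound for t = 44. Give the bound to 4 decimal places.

Σ(b_i − a_i)² = 59·10² + 117·2² + 150·10² = 21368.
Exponent = 2·44² / 21368 = 0.18121.
Bound = exp(−0.18121) = 0.83426.

0.8343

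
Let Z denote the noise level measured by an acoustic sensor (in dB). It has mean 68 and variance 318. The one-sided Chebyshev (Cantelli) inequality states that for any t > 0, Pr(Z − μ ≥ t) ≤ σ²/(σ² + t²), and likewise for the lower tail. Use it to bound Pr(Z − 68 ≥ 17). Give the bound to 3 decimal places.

Here σ² = 318 and t = 17, so σ² + t² = 607.
Cantelli's bound: 318/607 = 0.5239.

0.524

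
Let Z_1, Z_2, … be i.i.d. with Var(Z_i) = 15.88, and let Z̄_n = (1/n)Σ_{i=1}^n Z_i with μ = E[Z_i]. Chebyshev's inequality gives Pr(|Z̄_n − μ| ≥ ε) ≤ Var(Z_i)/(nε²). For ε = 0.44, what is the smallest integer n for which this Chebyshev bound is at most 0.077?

Require 15.88/(n·0.44²) ≤ 0.077, i.e. n ≥ 15.88/(0.077·0.44²) = 1065.257.
The smallest integer n is 1066.

1066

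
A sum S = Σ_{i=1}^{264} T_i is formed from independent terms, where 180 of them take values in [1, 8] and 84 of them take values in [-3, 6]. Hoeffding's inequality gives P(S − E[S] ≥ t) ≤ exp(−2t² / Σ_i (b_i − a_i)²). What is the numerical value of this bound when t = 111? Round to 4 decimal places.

0.2066

Σ(b_i − a_i)² = 180·7² + 84·9² = 15624.
Exponent = 2·111² / 15624 = 1.57719.
Bound = exp(−1.57719) = 0.20655.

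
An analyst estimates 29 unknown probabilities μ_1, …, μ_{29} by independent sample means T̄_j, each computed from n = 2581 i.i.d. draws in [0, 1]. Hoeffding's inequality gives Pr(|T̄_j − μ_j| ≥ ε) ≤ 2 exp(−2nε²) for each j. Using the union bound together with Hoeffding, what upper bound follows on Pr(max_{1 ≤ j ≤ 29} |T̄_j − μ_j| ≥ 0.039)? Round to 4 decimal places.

Per-experiment Hoeffding bound: 2·exp(−2·2581·0.039²) = 2·exp(−7.85140) = 0.00077841.
Union bound over 29 events: 29·0.00077841 = 0.02257.

0.0226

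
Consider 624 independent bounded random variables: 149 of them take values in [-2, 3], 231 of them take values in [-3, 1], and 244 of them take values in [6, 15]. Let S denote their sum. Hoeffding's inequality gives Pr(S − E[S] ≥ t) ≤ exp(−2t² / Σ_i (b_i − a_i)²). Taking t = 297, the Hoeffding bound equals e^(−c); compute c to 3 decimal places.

Σ(b_i − a_i)² = 149·5² + 231·4² + 244·9² = 27185.
c = 2t² / 27185 = 2·297² / 27185 = 6.4895.

6.490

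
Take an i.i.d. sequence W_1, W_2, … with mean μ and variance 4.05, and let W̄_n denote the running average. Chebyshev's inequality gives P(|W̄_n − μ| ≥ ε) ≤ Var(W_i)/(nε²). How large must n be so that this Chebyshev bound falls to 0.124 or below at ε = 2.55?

6

Require 4.05/(n·2.55²) ≤ 0.124, i.e. n ≥ 4.05/(0.124·2.55²) = 5.023.
The smallest integer n is 6.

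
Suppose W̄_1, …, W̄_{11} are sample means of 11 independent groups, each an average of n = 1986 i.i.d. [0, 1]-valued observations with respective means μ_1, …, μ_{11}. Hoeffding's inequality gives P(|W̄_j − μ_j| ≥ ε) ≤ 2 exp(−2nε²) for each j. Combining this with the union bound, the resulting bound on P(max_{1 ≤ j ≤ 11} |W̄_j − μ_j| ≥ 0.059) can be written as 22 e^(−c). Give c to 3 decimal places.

Union bound over the 11 events: P(max_{1 ≤ j ≤ 11} |W̄_j − μ_j| ≥ 0.059) ≤ 11·2·exp(−2nε²) = 22 exp(−2·1986·0.059²).
So c = 2·1986·0.059² = 13.8265.

13.827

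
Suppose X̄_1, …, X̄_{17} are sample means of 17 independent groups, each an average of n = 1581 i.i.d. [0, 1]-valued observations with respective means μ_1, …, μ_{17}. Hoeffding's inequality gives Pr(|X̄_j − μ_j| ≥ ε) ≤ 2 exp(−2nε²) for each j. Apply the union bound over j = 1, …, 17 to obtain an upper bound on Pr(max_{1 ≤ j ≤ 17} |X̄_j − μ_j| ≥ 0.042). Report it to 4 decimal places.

0.1286

Per-experiment Hoeffding bound: 2·exp(−2·1581·0.042²) = 2·exp(−5.57777) = 0.007562.
Union bound over 17 events: 17·0.007562 = 0.12855.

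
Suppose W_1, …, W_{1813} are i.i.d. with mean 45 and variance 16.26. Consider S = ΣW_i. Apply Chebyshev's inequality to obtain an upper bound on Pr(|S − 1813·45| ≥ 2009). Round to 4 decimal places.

0.0073

Var(S) = n·Var(W_i) = 1813·16.26 = 29479.38.
Chebyshev: Pr(|S − 1813·45| ≥ 2009) ≤ Var(S)/2009² = 29479.38/4036081 = 0.0073.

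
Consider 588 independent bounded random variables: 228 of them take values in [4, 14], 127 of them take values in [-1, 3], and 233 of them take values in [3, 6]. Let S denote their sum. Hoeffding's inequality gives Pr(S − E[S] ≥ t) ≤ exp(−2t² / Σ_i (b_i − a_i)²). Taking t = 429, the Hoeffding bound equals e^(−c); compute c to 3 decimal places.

13.669

Σ(b_i − a_i)² = 228·10² + 127·4² + 233·3² = 26929.
c = 2t² / 26929 = 2·429² / 26929 = 13.6686.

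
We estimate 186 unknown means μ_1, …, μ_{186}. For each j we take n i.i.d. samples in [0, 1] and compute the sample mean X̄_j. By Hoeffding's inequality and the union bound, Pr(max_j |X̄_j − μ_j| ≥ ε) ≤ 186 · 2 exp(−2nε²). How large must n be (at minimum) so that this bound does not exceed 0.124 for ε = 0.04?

Need 2·186·exp(−2nε²) ≤ 0.124, i.e. exp(−2nε²) ≤ 0.124/372.
So 2nε² ≥ ln(372/0.124) = 8.006368.
Hence n ≥ 8.006368/(2·0.04²) = 2501.990.
The smallest integer n is 2502.

2502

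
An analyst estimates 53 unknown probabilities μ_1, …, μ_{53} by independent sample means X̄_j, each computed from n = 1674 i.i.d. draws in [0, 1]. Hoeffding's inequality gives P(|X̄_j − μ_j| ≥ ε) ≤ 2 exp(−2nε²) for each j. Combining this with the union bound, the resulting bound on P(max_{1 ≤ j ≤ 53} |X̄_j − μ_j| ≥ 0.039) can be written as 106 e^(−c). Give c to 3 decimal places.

5.092

Union bound over the 53 events: P(max_{1 ≤ j ≤ 53} |X̄_j − μ_j| ≥ 0.039) ≤ 53·2·exp(−2nε²) = 106 exp(−2·1674·0.039²).
So c = 2·1674·0.039² = 5.0923.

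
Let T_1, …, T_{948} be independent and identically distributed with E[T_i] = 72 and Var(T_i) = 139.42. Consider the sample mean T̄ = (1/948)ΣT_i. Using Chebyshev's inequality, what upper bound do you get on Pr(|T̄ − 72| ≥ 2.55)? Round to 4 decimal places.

0.0226

Var(T̄) = Var(T_i)/n = 139.42/948 = 0.14707.
Chebyshev: Pr(|T̄ − 72| ≥ 2.55) ≤ Var(T̄)/(2.55)² = 139.42/(948·2.55²) = 0.0226.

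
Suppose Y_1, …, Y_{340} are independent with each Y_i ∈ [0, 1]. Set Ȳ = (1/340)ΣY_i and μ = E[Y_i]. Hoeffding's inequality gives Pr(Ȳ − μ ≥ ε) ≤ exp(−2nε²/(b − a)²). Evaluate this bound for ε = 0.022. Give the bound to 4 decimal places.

Exponent: 2nε²/(b − a)² = 2·340·0.022² / 1² = 0.32912.
Bound = exp(−0.32912) = 0.71956.

0.7196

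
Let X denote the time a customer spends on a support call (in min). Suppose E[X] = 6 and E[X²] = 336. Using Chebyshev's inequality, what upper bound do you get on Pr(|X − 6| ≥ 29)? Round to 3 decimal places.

0.357

Var(X) = E[X²] − (E[X])² = 336 − 36 = 300.
Chebyshev's inequality: Pr(|X − μ| ≥ t) ≤ Var(X)/t² = 300/841 = 0.3567.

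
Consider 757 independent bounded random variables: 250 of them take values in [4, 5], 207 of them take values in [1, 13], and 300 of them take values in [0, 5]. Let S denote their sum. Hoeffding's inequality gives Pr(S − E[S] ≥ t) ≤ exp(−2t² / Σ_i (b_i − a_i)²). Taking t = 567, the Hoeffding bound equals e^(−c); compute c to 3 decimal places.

Σ(b_i − a_i)² = 250·1² + 207·12² + 300·5² = 37558.
c = 2t² / 37558 = 2·567² / 37558 = 17.1196.

17.120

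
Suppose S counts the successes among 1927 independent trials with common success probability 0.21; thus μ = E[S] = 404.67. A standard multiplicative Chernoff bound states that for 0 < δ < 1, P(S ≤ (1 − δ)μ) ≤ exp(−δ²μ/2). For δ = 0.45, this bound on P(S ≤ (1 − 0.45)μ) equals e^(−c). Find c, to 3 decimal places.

40.973

c = δ²μ/2 = 0.45²·404.67/2 = 40.9728.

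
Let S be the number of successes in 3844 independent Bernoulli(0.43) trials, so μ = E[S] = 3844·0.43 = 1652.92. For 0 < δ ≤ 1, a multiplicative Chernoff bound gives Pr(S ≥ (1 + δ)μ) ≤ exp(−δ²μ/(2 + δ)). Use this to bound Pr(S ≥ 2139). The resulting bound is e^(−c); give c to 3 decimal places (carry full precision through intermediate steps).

62.310

Write 2139 = (1 + δ)μ, so δ = 2139/1652.92 − 1 = 0.2940735…
Then the exponent is δ²μ/(2 + δ) = (2139 − μ)² / (μ·(2 + δ)) = 62.309797.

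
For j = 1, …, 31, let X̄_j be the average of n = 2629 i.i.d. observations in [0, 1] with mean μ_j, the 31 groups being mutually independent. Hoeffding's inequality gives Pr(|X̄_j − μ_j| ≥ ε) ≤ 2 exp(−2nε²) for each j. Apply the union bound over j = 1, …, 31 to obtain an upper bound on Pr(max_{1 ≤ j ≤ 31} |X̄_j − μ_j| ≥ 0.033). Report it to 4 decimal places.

0.2021

Per-experiment Hoeffding bound: 2·exp(−2·2629·0.033²) = 2·exp(−5.72596) = 0.0065204.
Union bound over 31 events: 31·0.0065204 = 0.20213.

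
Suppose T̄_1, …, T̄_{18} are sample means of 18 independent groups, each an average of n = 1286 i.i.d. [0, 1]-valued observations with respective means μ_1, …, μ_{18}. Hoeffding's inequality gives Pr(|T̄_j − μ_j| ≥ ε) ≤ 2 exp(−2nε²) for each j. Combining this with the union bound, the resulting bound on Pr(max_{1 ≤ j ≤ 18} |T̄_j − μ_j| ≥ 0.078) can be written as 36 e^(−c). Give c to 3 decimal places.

Union bound over the 18 events: Pr(max_{1 ≤ j ≤ 18} |T̄_j − μ_j| ≥ 0.078) ≤ 18·2·exp(−2nε²) = 36 exp(−2·1286·0.078²).
So c = 2·1286·0.078² = 15.6480.

15.648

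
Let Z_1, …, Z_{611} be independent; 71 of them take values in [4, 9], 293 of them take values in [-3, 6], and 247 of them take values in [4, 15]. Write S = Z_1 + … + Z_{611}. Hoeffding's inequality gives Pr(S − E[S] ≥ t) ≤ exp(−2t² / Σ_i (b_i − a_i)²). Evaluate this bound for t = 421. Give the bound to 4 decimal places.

0.0017

Σ(b_i − a_i)² = 71·5² + 293·9² + 247·11² = 55395.
Exponent = 2·421² / 55395 = 6.39917.
Bound = exp(−6.39917) = 0.00166.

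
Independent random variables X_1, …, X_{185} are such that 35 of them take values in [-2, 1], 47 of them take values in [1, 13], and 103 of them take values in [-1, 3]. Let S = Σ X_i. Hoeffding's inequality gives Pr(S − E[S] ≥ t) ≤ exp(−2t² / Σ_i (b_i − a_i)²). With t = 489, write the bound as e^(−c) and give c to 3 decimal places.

Σ(b_i − a_i)² = 35·3² + 47·12² + 103·4² = 8731.
c = 2t² / 8731 = 2·489² / 8731 = 54.7752.

54.775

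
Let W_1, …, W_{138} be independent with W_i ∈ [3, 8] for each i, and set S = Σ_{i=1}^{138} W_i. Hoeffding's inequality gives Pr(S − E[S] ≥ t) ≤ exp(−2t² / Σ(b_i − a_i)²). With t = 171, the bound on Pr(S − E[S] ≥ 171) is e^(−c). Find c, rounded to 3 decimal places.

16.951

Σ(b_i − a_i)² = 138·(5)² = 3450.
c = 2t²/3450 = 2·171²/3450 = 16.9513.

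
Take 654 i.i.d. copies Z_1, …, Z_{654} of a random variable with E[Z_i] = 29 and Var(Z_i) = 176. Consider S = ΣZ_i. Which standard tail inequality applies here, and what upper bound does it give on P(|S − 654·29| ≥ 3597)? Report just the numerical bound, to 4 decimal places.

With mean and variance of each term known, Chebyshev's inequality bounds the deviation of the sum (or sample mean).
Var(S) = n·Var(Z_i) = 654·176 = 115104.
Chebyshev: P(|S − 654·29| ≥ 3597) ≤ Var(S)/3597² = 115104/12938409 = 0.0089.

0.0089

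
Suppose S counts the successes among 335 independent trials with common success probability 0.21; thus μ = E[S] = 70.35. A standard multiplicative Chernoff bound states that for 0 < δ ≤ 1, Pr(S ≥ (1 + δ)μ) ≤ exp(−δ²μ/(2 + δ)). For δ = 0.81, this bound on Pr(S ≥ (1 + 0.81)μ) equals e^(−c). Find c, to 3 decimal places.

c = δ²μ/(2 + δ) = 0.81²·70.35/(2 + 0.81) = 16.4258.

16.426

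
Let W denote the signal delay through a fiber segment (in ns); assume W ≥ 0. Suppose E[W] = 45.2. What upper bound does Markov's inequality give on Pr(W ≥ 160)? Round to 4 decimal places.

0.2825

Markov's inequality: for a non-negative random variable, Pr(W ≥ a) ≤ E[W]/a.
Here E[W] = 45.2 and a = 160, so the bound is 45.2/160 = 0.2825.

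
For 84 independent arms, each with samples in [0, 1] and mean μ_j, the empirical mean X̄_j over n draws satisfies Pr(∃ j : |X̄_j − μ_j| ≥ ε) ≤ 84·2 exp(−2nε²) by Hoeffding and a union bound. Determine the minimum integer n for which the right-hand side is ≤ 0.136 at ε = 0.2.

89

Need 2·84·exp(−2nε²) ≤ 0.136, i.e. exp(−2nε²) ≤ 0.136/168.
So 2nε² ≥ ln(168/0.136) = 7.119064.
Hence n ≥ 7.119064/(2·0.2²) = 88.988.
The smallest integer n is 89.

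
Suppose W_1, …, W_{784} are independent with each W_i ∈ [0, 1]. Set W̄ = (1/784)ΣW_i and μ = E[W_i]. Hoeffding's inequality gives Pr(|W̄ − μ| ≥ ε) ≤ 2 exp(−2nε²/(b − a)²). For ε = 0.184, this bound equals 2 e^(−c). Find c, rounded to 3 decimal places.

c = 2nε²/(b − a)² = 2·784·0.184² / 1² = 53.0862.

53.086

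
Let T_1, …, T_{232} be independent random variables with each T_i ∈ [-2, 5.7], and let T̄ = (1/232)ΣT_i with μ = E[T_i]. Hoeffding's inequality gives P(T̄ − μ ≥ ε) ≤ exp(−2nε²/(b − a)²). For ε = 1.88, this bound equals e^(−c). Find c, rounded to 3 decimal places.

c = 2nε²/(b − a)² = 2·232·1.88² / 7.7² = 27.6600.

27.660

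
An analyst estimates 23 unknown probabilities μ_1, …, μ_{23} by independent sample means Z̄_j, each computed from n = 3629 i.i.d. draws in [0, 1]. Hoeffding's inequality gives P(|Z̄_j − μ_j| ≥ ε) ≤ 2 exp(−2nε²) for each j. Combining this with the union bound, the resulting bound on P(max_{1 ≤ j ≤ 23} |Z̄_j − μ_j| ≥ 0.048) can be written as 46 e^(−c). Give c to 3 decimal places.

Union bound over the 23 events: P(max_{1 ≤ j ≤ 23} |Z̄_j − μ_j| ≥ 0.048) ≤ 23·2·exp(−2nε²) = 46 exp(−2·3629·0.048²).
So c = 2·3629·0.048² = 16.7224.

16.722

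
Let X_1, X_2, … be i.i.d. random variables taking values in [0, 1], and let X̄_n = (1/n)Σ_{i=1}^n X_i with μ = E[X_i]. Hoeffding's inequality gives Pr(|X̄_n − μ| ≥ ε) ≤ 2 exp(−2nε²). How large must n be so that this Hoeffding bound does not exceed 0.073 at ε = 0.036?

Require 2·exp(−2nε²) ≤ 0.073, i.e. 2nε² ≥ ln(2/0.073) = 3.310443.
So n ≥ 3.310443 / (2·0.036²) = 1277.177.
The smallest integer n is 1278.

1278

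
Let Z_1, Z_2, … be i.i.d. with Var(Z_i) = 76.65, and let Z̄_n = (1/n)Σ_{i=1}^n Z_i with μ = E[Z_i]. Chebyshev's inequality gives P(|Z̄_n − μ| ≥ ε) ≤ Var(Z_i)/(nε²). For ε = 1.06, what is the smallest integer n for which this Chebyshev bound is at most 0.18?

379

Require 76.65/(n·1.06²) ≤ 0.18, i.e. n ≥ 76.65/(0.18·1.06²) = 378.990.
The smallest integer n is 379.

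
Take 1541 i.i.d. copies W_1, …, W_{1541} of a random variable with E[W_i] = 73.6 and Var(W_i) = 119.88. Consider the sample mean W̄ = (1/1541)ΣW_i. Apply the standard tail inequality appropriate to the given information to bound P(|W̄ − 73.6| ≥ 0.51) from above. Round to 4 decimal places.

With mean and variance of each term known, Chebyshev's inequality bounds the deviation of the sum (or sample mean).
Var(W̄) = Var(W_i)/n = 119.88/1541 = 0.077794.
Chebyshev: P(|W̄ − 73.6| ≥ 0.51) ≤ Var(W̄)/(0.51)² = 119.88/(1541·0.51²) = 0.2991.

0.2991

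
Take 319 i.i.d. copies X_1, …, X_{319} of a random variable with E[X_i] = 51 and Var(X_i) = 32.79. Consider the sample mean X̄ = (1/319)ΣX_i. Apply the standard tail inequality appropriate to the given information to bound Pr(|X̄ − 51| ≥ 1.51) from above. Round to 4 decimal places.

With mean and variance of each term known, Chebyshev's inequality bounds the deviation of the sum (or sample mean).
Var(X̄) = Var(X_i)/n = 32.79/319 = 0.10279.
Chebyshev: Pr(|X̄ − 51| ≥ 1.51) ≤ Var(X̄)/(1.51)² = 32.79/(319·1.51²) = 0.0451.

0.0451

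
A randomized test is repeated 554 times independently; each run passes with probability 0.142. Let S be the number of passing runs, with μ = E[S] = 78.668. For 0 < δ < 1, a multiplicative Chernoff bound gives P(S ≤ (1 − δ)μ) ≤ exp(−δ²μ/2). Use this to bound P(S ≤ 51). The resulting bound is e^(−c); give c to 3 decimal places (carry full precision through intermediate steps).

Write 51 = (1 − δ)μ, so δ = 1 − 51/78.668 = 0.3517059…
Then the exponent is δ²μ/2 = (μ − 51)²/(2μ) = 4.865499.

4.865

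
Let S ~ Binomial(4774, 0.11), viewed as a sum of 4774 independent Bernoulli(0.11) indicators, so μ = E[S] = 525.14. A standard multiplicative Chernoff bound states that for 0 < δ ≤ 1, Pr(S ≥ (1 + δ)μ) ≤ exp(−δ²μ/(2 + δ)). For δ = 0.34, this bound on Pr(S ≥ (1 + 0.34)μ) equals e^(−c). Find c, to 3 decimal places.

c = δ²μ/(2 + δ) = 0.34²·525.14/(2 + 0.34) = 25.9428.

25.943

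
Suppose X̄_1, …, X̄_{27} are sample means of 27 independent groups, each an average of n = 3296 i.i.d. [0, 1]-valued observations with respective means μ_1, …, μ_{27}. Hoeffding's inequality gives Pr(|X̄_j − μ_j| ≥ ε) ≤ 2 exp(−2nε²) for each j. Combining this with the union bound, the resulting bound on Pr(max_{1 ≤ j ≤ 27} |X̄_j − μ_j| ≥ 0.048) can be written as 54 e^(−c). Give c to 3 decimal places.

Union bound over the 27 events: Pr(max_{1 ≤ j ≤ 27} |X̄_j − μ_j| ≥ 0.048) ≤ 27·2·exp(−2nε²) = 54 exp(−2·3296·0.048²).
So c = 2·3296·0.048² = 15.1880.

15.188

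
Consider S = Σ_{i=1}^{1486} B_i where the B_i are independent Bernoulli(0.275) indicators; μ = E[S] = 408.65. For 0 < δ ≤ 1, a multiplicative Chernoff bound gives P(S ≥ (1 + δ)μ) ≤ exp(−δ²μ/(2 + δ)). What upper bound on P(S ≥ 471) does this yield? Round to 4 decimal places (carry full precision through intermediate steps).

0.0120

Write 471 = (1 + δ)μ, so δ = 471/408.65 − 1 = 0.1525756…
Then the exponent is δ²μ/(2 + δ) = (471 − μ)² / (μ·(2 + δ)) = 4.419397.
Bound = exp(−4.419397) = 0.01204.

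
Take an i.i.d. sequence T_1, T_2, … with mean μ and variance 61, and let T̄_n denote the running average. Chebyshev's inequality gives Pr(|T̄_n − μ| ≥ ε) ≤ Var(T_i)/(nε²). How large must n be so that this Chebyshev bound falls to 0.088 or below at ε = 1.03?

654

Require 61/(n·1.03²) ≤ 0.088, i.e. n ≥ 61/(0.088·1.03²) = 653.390.
The smallest integer n is 654.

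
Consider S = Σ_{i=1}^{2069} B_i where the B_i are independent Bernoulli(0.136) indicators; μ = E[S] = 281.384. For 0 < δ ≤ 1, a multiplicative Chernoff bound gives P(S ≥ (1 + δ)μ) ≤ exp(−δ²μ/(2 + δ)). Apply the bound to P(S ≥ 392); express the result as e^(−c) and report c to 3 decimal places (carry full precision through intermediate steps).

18.171

Write 392 = (1 + δ)μ, so δ = 392/281.384 − 1 = 0.393114…
Then the exponent is δ²μ/(2 + δ) = (392 − μ)² / (μ·(2 + δ)) = 18.170761.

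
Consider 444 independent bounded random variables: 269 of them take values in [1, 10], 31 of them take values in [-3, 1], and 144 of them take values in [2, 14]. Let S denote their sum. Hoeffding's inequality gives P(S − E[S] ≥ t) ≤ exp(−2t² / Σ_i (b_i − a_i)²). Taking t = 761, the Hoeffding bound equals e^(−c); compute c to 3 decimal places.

26.923

Σ(b_i − a_i)² = 269·9² + 31·4² + 144·12² = 43021.
c = 2t² / 43021 = 2·761² / 43021 = 26.9227.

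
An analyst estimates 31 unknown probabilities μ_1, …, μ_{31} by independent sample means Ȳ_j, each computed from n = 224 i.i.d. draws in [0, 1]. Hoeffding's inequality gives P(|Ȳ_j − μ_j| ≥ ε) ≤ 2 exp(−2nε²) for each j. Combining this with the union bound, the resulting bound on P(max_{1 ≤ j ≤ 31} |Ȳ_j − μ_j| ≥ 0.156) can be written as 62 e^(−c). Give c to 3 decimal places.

10.903

Union bound over the 31 events: P(max_{1 ≤ j ≤ 31} |Ȳ_j − μ_j| ≥ 0.156) ≤ 31·2·exp(−2nε²) = 62 exp(−2·224·0.156²).
So c = 2·224·0.156² = 10.9025.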